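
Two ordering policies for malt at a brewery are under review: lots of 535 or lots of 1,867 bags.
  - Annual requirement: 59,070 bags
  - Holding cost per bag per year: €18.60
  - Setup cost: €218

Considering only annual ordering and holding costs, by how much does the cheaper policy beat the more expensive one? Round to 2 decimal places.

€4,784.74

For each Q, cost = (D/Q)·S + (Q/2)·H.
TC(535) = (59,070/535)×218 + (535/2)×18.6 = €29,045.14
TC(1,867) = (59,070/1,867)×218 + (1,867/2)×18.6 = €24,260.40
Cheaper: Q = 1,867.  Difference = €4,784.74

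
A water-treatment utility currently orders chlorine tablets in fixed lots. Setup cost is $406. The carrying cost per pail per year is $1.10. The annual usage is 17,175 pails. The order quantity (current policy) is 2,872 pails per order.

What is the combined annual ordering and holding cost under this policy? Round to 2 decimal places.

Annual ordering cost = (D/Q)·S = (17,175/2,872) × 406 = $2,427.94
Annual holding cost  = (Q/2)·H = (2,872/2) × 1.1 = $1,579.60
Total = $2,427.94 + $1,579.60 = $4,007.54

$4,007.54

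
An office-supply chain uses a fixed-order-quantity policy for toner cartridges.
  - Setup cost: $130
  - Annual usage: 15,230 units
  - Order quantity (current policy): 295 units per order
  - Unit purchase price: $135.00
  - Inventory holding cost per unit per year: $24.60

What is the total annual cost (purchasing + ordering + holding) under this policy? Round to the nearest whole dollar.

$2,066,390

Ordering: D/Q × S = 15,230/295 × $130 = $6,711.53
Holding:  Q/2 × H = 295/2 × $24.6 = $3,628.50
Purchase cost = D·C = 15,230 × 135 = $2,056,050.00
Total = $6,711.53 + $3,628.50 + $2,056,050.00 = $2,066,390.03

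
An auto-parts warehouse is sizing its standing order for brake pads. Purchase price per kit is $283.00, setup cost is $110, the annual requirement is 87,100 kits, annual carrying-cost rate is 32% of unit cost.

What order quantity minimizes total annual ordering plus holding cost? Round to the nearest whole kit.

Carrying cost H = $283 × 32% = $90.5600/kit/yr
Optimal lot size Q* = (2 × 87,100 × $110 / $90.56)^½ ≈ 459.99

460 kits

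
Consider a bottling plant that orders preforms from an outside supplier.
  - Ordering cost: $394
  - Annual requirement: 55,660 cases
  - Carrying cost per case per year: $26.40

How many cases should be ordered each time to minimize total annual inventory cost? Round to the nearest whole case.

1,289 cases

Q* = √(2·D·S / H) = √(2·55,660·394 / 26.4) = √1,661,366.7 ≈ 1,288.94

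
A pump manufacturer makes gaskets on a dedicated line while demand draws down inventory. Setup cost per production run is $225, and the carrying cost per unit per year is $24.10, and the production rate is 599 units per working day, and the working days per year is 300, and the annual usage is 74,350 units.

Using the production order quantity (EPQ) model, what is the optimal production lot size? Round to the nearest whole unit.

1,539 units

d = 74,350/300 = 247.8333 units/day;  effective holding cost H(1 − d/p) = 24.1·(1 − 247.8333/599) = 14.12874
Q* = √(2DS / H_eff) = √(2·74,350·225 / 14.12874) ≈ 1,538.85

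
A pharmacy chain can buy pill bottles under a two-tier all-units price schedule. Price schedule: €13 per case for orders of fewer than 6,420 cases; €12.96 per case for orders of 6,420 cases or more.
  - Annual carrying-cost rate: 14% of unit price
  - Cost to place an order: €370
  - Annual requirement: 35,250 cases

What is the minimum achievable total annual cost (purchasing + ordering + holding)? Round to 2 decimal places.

H₁ = 14%×€13 = €1.8200;  H₂ = 14%×€12.96 = €1.8144
EOQ₁ = √(2×35,250×370/1.8200) = 3,785.82  (< 6,420, feasible at tier 1)
EOQ₂ = √(2×35,250×370/1.8144) = 3,791.66  (< 6,420 → use Q = 6,420 at tier-2 price)
TC(tier 1 (EOQ₁), Q≈3,785.8) = €465,140.19
TC(tier 2, Q≈6,420.0) = €464,695.77
Minimum at tier 2: €464,695.77

€464,695.77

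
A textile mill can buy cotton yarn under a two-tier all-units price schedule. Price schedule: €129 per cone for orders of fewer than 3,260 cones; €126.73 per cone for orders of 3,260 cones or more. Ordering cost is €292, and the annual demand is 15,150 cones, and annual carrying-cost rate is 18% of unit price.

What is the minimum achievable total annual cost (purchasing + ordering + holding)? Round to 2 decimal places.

H₁ = 18%×€129 = €23.2200;  H₂ = 18%×€126.73 = €22.8114
EOQ₁ = √(2×15,150×292/23.2200) = 617.28  (< 3,260, feasible at tier 1)
EOQ₂ = √(2×15,150×292/22.8114) = 622.78  (< 3,260 → use Q = 3,260 at tier-2 price)
TC(tier 1 (EOQ₁), Q≈617.3) = €1,968,683.22
TC(tier 2, Q≈3,260.0) = €1,958,499.08
Minimum at tier 2: €1,958,499.08

€1,958,499.08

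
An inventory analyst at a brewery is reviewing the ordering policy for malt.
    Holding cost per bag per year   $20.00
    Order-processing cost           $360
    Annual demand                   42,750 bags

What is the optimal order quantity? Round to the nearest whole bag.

2DS/H = 2·42,750·360/20 = 1,539,000.00
EOQ = √1,539,000.00 ≈ 1,240.56

1,241 bags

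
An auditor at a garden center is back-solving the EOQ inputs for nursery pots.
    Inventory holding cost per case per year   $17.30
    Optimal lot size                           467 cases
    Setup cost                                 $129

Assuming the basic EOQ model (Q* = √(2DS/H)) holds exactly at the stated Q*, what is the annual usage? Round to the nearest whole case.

14,624 cases per year

Since Q* = (2DS/H)^½, squaring gives Q*²·H = 2DS.
D = Q²H / (2S) = 467² × 17.3 / (2 × 129) = 14,623.80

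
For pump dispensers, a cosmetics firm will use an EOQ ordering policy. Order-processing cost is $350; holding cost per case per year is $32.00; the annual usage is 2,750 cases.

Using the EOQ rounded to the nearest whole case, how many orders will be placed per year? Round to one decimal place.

11.2 orders per year

EOQ = √(2DS/H) = √(2 × 2,750 × 350 / 32)
    = √(60,156.25) ≈ 245.27 → Q = 245
N = D/Q = 2,750/245 ≈ 11.224 orders/yr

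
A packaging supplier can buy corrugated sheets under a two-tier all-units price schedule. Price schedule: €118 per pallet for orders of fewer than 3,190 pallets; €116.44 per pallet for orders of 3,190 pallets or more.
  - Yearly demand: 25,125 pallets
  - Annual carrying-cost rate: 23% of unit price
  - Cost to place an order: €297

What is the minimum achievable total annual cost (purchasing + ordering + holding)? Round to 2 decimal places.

€2,970,610.24

H₁ = 23%×€118 = €27.1400;  H₂ = 23%×€116.44 = €26.7812
EOQ₁ = √(2×25,125×297/27.1400) = 741.55  (< 3,190, feasible at tier 1)
EOQ₂ = √(2×25,125×297/26.7812) = 746.50  (< 3,190 → use Q = 3,190 at tier-2 price)
TC(tier 1 (EOQ₁), Q≈741.6) = €2,984,875.71
TC(tier 2, Q≈3,190.0) = €2,970,610.24
Minimum at tier 2: €2,970,610.24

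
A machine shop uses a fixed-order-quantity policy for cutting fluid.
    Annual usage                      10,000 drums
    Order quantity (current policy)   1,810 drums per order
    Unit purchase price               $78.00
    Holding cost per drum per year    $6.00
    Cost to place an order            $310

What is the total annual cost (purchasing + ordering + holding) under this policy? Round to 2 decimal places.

Annual ordering cost = (D/Q)·S = (10,000/1,810) × 310 = $1,712.71
Annual holding cost  = (Q/2)·H = (1,810/2) × 6 = $5,430.00
Purchase cost = D·C = 10,000 × 78 = $780,000.00
Total = $1,712.71 + $5,430.00 + $780,000.00 = $787,142.71

$787,142.71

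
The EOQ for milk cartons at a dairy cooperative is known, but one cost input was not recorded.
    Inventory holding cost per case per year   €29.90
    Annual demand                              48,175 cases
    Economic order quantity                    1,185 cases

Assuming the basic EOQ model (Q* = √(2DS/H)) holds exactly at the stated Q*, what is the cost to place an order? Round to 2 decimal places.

€435.77

EOQ relation: Q² = 2DS/H, so rearrange for the unknown.
S = Q²H / (2D) = 1,185² × 29.9 / (2 × 48,175) = 435.7688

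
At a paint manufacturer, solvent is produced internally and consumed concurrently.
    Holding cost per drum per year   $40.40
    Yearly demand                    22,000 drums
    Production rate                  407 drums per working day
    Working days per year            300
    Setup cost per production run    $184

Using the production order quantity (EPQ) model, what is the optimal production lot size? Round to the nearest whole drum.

Daily demand d = 22,000/300 = 73.333; p = 407; 1 − d/p = 0.81982
EPQ = √(2DS / (H(1 − d/p)))
    = √(2 × 22,000 × 184 / (40.4 × 0.81982)) ≈ 494.41

494 drums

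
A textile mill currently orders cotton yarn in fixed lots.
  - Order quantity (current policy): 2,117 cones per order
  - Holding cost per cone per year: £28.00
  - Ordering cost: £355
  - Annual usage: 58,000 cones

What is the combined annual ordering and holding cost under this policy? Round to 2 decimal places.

£39,364.03

Orders/yr = 58,000/2,117 = 27.397; ordering cost = 27.397 × £355 = £9,726.03
Average inventory = 2,117/2 = 1058.5; holding cost = 1058.5 × £28 = £29,638.00
Total = £9,726.03 + £29,638.00 = £39,364.03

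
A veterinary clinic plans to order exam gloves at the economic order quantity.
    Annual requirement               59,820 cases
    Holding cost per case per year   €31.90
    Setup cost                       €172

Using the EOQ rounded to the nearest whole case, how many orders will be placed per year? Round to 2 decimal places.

EOQ = √(2DS/H) = √(2 × 59,820 × 172 / 31.9)
    = √(645,080.88) ≈ 803.17 → Q = 803
N = D/Q = 59,820/803 ≈ 74.496 orders/yr

74.50 orders per year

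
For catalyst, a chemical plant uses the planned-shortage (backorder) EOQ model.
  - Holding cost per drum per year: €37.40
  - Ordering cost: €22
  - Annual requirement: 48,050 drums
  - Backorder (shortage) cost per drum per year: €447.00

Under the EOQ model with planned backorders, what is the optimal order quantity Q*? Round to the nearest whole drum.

248 drums

Basic EOQ = √(2·48,050·22/37.4) = 237.759
Backorder adjustment √((H+b)/b) = √((37.4+447)/447) = 1.0410
Q* = 237.759 × 1.0410 ≈ 247.51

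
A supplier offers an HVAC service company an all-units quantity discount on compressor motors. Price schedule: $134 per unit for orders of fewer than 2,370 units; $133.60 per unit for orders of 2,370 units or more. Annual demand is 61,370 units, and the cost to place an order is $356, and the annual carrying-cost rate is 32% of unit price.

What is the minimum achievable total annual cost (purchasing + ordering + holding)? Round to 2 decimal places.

$8,258,911.57

H₁ = 32%×$134 = $42.8800;  H₂ = 32%×$133.60 = $42.7520
EOQ₁ = √(2×61,370×356/42.8800) = 1,009.46  (< 2,370, feasible at tier 1)
EOQ₂ = √(2×61,370×356/42.7520) = 1,010.97  (< 2,370 → use Q = 2,370 at tier-2 price)
TC(tier 1 (EOQ₁), Q≈1,009.5) = $8,266,865.80
TC(tier 2, Q≈2,370.0) = $8,258,911.57
Minimum at tier 2: $8,258,911.57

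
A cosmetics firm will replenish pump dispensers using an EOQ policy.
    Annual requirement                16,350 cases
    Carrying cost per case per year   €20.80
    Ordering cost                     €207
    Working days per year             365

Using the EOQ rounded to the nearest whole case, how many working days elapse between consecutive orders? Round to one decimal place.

2DS/H = 2·16,350·207/20.8 = 325,427.88
EOQ = √325,427.88 ≈ 570.46 → Q = 570 cases
T = Q/D × 365 days = 570/16,350 × 365 = 12.725 days

12.7 days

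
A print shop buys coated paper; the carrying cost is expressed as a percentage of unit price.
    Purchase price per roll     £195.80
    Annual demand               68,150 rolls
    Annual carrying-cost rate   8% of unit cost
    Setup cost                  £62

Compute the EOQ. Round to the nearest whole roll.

735 rolls

Carrying cost H = £195.8 × 8% = £15.6640/roll/yr
Q* = √(2·D·S / H) = √(2·68,150·62 / 15.664) = √539,491.8 ≈ 734.50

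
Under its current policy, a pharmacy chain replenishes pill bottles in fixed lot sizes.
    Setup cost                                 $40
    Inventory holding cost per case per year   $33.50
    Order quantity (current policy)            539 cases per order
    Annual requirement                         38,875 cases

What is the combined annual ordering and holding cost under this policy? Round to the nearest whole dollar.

Orders/yr = 38,875/539 = 72.124; ordering cost = 72.124 × $40 = $2,884.97
Average inventory = 539/2 = 269.5; holding cost = 269.5 × $33.5 = $9,028.25
Total = $2,884.97 + $9,028.25 = $11,913.22

$11,913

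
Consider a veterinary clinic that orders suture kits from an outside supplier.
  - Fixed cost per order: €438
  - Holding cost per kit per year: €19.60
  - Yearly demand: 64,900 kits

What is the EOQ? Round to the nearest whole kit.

2DS/H = 2·64,900·438/19.6 = 2,900,632.65
EOQ = √2,900,632.65 ≈ 1,703.12

1,703 kits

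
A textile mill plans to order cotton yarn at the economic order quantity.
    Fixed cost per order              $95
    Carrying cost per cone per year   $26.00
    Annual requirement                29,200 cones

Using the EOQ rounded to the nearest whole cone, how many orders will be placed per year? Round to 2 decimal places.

63.20 orders per year

Optimal lot size Q* = (2 × 29,200 × $95 / $26)^½ ≈ 461.94 → Q = 462
N = D/Q = 29,200/462 ≈ 63.203 orders/yr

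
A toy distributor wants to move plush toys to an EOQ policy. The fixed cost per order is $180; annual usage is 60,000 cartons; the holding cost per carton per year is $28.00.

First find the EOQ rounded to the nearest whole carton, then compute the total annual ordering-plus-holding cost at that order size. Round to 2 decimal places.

$24,592.68

Q* = √(2·D·S / H) = √(2·60,000·180 / 28) = √771,428.6 ≈ 878.31 → Q = 878 cartons
Orders/yr = 60,000/878 = 68.337; ordering cost = 68.337 × $180 = $12,300.68
Average inventory = 878/2 = 439; holding cost = 439 × $28 = $12,292.00
Total = $12,300.68 + $12,292.00 = $24,592.68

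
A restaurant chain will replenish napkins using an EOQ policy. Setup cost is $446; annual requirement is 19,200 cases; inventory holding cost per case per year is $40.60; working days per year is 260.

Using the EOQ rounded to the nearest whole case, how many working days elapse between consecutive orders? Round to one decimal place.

8.8 days

2DS/H = 2·19,200·446/40.6 = 421,832.51
EOQ = √421,832.51 ≈ 649.49 → Q = 649 cases
Days between orders = 260 / (D/Q) = 260 / 29.584 ≈ 8.789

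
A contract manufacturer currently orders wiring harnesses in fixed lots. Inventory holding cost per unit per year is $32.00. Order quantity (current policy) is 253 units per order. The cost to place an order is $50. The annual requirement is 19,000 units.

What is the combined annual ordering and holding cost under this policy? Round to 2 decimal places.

$7,802.94

Annual ordering cost = (D/Q)·S = (19,000/253) × 50 = $3,754.94
Annual holding cost  = (Q/2)·H = (253/2) × 32 = $4,048.00
Total = $3,754.94 + $4,048.00 = $7,802.94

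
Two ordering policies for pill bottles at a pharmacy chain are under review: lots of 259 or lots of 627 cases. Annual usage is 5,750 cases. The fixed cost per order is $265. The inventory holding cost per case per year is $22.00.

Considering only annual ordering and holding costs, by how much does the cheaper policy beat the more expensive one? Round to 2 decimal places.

$595.02

TC(Q) = (D/Q)S + (Q/2)H
TC(259) = (5,750/259)×265 + (259/2)×22 = $8,732.20
TC(627) = (5,750/627)×265 + (627/2)×22 = $9,327.22
|ΔTC| = |$8,732.20 − $9,327.22| = $595.02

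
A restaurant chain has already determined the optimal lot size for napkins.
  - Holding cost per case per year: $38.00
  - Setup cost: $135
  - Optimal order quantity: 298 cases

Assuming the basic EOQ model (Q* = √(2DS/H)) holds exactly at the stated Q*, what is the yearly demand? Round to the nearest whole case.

EOQ relation: Q² = 2DS/H, so rearrange for the unknown.
D = Q²H / (2S) = 298² × 38 / (2 × 135) = 12,498.34

12,498 cases per year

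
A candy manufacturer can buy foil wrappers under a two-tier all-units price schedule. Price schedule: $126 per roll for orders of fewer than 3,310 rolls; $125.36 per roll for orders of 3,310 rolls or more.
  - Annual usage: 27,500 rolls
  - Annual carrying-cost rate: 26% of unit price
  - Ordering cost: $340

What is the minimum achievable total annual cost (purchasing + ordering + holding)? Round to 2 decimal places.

H₁ = 26%×$126 = $32.7600;  H₂ = 26%×$125.36 = $32.5936
EOQ₁ = √(2×27,500×340/32.7600) = 755.53  (< 3,310, feasible at tier 1)
EOQ₂ = √(2×27,500×340/32.5936) = 757.45  (< 3,310 → use Q = 3,310 at tier-2 price)
TC(tier 1 (EOQ₁), Q≈755.5) = $3,489,751.00
TC(tier 2, Q≈3,310.0) = $3,504,167.18
Minimum at tier 1 (EOQ₁): $3,489,751.00

$3,489,751.00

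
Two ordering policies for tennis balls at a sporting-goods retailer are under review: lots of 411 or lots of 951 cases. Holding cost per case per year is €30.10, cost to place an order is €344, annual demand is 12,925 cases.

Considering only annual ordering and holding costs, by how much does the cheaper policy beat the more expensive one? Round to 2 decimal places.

For each Q, cost = (D/Q)·S + (Q/2)·H.
TC(411) = (12,925/411)×344 + (411/2)×30.1 = €17,003.55
TC(951) = (12,925/951)×344 + (951/2)×30.1 = €18,987.84
Cheaper: Q = 411.  Difference = €1,984.28

€1,984.28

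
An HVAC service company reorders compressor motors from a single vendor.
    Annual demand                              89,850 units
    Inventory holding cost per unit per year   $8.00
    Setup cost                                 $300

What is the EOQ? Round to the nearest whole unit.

2,596 units

Optimal lot size Q* = (2 × 89,850 × $300 / $8)^½ ≈ 2,595.91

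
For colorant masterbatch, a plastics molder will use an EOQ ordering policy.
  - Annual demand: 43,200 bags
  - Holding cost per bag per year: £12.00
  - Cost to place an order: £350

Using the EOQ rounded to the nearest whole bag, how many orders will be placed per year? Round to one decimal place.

27.2 orders per year

EOQ = √(2DS/H) = √(2 × 43,200 × 350 / 12)
    = √(2,520,000.00) ≈ 1,587.45 → Q = 1,587
N = D/Q = 43,200/1,587 ≈ 27.221 orders/yr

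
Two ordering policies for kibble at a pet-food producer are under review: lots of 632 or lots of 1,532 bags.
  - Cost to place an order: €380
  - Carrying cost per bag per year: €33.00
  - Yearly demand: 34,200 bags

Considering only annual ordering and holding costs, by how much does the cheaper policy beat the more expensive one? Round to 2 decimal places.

Annual cost at Q: ordering D·S/Q plus holding Q·H/2.
TC(632) = (34,200/632)×380 + (632/2)×33 = €30,991.29
TC(1,532) = (34,200/1,532)×380 + (1,532/2)×33 = €33,761.03
Cheaper: Q = 632.  Difference = €2,769.74

€2,769.74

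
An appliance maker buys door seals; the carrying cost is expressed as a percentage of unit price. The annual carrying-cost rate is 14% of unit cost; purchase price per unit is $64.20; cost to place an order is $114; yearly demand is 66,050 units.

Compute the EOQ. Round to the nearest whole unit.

Holding cost per unit per year: H = 14% × $64.2 = $8.9880
Optimal lot size Q* = (2 × 66,050 × $114 / $8.988)^½ ≈ 1,294.41

1,294 units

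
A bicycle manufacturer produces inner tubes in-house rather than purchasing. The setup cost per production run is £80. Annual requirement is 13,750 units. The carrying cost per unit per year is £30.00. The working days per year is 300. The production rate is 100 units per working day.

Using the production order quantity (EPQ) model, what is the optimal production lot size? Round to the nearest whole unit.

368 units

d = 13,750/300 = 45.8333 units/day;  effective holding cost H(1 − d/p) = 30·(1 − 45.8333/100) = 16.25000
Q* = √(2DS / H_eff) = √(2·13,750·80 / 16.25000) ≈ 367.95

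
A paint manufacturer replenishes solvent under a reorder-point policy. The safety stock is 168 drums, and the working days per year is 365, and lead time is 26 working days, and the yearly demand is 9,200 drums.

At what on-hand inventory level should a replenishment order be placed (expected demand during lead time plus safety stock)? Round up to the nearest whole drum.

824 drums

Daily demand d = 9,200 / 365 = 25.205 drums/day
Demand during lead time = 25.205 × 26 = 655.34
Reorder point = 655.34 + 168 = 823.34 → round up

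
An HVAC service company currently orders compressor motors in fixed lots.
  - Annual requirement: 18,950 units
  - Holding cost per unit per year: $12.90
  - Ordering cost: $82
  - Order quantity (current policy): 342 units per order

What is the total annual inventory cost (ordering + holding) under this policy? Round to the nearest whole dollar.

Ordering: D/Q × S = 18,950/342 × $82 = $4,543.57
Holding:  Q/2 × H = 342/2 × $12.9 = $2,205.90
Total = $4,543.57 + $2,205.90 = $6,749.47

$6,749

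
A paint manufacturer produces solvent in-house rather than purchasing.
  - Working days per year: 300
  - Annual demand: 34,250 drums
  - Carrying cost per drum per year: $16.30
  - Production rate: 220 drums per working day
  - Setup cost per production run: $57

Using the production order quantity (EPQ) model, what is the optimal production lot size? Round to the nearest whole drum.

Daily demand d = 34,250/300 = 114.167; p = 220; 1 − d/p = 0.48106
EPQ = √(2DS / (H(1 − d/p)))
    = √(2 × 34,250 × 57 / (16.3 × 0.48106)) ≈ 705.65

706 drums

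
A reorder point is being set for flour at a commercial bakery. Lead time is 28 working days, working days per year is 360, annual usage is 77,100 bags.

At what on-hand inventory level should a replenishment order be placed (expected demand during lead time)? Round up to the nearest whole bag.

Daily demand d = 77,100 / 360 = 214.167 bags/day
Demand during lead time = 214.167 × 28 = 5,996.67
Reorder point = 5,996.67 → round up

5,997 bags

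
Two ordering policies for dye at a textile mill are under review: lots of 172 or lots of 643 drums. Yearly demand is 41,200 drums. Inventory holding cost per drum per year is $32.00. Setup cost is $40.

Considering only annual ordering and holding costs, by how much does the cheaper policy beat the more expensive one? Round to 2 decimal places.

$517.59

TC(Q) = (D/Q)S + (Q/2)H
TC(172) = (41,200/172)×40 + (172/2)×32 = $12,333.40
TC(643) = (41,200/643)×40 + (643/2)×32 = $12,850.99
Cheaper: Q = 172.  Difference = $517.59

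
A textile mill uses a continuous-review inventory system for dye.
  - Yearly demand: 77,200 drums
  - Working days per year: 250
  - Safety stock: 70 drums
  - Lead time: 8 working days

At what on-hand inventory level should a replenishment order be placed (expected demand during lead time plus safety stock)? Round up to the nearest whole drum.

Daily demand d = 77,200 / 250 = 308.800 drums/day
Demand during lead time = 308.800 × 8 = 2,470.40
Reorder point = 2,470.40 + 70 = 2,540.40 → round up

2,541 drums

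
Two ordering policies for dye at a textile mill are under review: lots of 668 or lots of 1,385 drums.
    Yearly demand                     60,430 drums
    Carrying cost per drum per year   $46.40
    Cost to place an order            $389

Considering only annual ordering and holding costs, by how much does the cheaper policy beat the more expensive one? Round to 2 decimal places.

$1,583.37

TC(Q) = (D/Q)S + (Q/2)H
TC(668) = (60,430/668)×389 + (668/2)×46.4 = $50,688.12
TC(1,385) = (60,430/1,385)×389 + (1,385/2)×46.4 = $49,104.76
Cheaper: Q = 1,385.  Difference = $1,583.37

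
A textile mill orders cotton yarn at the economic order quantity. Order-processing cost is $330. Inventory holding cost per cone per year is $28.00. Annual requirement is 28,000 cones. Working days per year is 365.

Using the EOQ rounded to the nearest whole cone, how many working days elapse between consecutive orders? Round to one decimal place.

2DS/H = 2·28,000·330/28 = 660,000.00
EOQ = √660,000.00 ≈ 812.40 → Q = 812 cones
Cycle time = (working days × Q)/D = (365 × 812) / 28,000 = 10.585 days

10.6 days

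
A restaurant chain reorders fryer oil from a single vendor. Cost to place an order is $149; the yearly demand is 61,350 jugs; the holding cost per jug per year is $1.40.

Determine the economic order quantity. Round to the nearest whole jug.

Q* = √(2·D·S / H) = √(2·61,350·149 / 1.4) = √13,058,785.7 ≈ 3,613.69

3,614 jugs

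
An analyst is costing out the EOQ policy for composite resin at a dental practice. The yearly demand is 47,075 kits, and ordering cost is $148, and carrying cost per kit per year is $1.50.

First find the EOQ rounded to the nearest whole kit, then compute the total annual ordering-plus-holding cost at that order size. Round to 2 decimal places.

$4,571.79

Q* = √(2·D·S / H) = √(2·47,075·148 / 1.5) = √9,289,466.7 ≈ 3,047.86 → Q = 3,048 kits
Annual ordering cost = (D/Q)·S = (47,075/3,048) × 148 = $2,285.79
Annual holding cost  = (Q/2)·H = (3,048/2) × 1.5 = $2,286.00
Total = $2,285.79 + $2,286.00 = $4,571.79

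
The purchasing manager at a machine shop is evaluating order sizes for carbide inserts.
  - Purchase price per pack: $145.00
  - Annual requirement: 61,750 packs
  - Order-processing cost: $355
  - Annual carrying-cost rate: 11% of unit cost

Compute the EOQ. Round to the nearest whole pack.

Carrying cost H = $145 × 11% = $15.9500/pack/yr
EOQ = √(2DS/H) = √(2 × 61,750 × 355 / 15.95)
    = √(2,748,746.08) ≈ 1,657.93

1,658 packs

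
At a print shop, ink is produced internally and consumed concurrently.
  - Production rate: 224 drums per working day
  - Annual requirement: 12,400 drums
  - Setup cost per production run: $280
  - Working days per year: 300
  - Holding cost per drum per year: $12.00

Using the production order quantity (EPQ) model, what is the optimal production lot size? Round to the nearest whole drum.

842 drums

d = 12,400/300 = 41.3333 drums/day;  effective holding cost H(1 − d/p) = 12·(1 − 41.3333/224) = 9.78571
Q* = √(2DS / H_eff) = √(2·12,400·280 / 9.78571) ≈ 842.38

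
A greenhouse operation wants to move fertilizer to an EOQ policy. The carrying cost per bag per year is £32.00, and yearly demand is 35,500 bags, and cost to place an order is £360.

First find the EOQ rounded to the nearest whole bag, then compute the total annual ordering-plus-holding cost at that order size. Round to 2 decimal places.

EOQ = √(2DS/H) = √(2 × 35,500 × 360 / 32)
    = √(798,750.00) ≈ 893.73 → Q = 894 bags
Annual ordering cost = (D/Q)·S = (35,500/894) × 360 = £14,295.30
Annual holding cost  = (Q/2)·H = (894/2) × 32 = £14,304.00
Total = £14,295.30 + £14,304.00 = £28,599.30

£28,599.30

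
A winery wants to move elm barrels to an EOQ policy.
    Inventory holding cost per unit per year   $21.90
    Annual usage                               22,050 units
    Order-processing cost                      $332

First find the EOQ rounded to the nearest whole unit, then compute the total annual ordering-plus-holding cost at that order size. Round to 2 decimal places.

Optimal lot size Q* = (2 × 22,050 × $332 / $21.9)^½ ≈ 817.65 → Q = 818 units
Orders/yr = 22,050/818 = 26.956; ordering cost = 26.956 × $332 = $8,949.39
Average inventory = 818/2 = 409; holding cost = 409 × $21.9 = $8,957.10
Total = $8,949.39 + $8,957.10 = $17,906.49

$17,906.49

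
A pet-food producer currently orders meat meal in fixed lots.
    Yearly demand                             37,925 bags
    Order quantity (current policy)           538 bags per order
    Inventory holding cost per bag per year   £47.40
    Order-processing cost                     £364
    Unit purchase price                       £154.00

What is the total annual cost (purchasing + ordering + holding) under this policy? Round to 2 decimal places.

Annual ordering cost = (D/Q)·S = (37,925/538) × 364 = £25,659.29
Annual holding cost  = (Q/2)·H = (538/2) × 47.4 = £12,750.60
Purchase cost = D·C = 37,925 × 154 = £5,840,450.00
Total = £25,659.29 + £12,750.60 + £5,840,450.00 = £5,878,859.89

£5,878,859.89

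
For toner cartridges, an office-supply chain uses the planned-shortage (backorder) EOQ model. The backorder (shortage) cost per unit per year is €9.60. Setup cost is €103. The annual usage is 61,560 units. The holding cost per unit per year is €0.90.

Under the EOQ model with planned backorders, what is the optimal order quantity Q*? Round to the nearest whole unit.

3,926 units

Basic EOQ = √(2·61,560·103/0.9) = 3,753.718
Backorder adjustment √((H+b)/b) = √((0.9+9.6)/9.6) = 1.0458
Q* = 3,753.718 × 1.0458 ≈ 3,925.73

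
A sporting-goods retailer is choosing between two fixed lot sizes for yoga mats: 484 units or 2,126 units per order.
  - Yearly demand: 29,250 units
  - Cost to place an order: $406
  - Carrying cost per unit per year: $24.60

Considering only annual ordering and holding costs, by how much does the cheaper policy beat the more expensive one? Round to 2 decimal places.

$1,246.28

For each Q, cost = (D/Q)·S + (Q/2)·H.
TC(484) = (29,250/484)×406 + (484/2)×24.6 = $30,489.36
TC(2,126) = (29,250/2,126)×406 + (2,126/2)×24.6 = $31,735.64
Lots of 484 are cheaper by $1,246.28.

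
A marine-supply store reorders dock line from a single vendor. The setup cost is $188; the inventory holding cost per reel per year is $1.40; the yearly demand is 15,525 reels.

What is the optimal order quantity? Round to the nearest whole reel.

2,042 reels

2DS/H = 2·15,525·188/1.4 = 4,169,571.43
EOQ = √4,169,571.43 ≈ 2,041.95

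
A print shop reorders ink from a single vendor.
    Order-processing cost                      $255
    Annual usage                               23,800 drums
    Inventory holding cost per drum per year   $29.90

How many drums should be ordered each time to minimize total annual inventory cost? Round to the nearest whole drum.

Q* = √(2·D·S / H) = √(2·23,800·255 / 29.9) = √405,953.2 ≈ 637.14

637 drums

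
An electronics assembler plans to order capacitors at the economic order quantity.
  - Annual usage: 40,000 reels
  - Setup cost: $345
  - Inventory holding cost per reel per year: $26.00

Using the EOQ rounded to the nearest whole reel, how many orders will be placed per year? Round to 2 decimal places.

Optimal lot size Q* = (2 × 40,000 × $345 / $26)^½ ≈ 1,030.31 → Q = 1,030
Orders per year = D/Q = 40,000 / 1,030 = 38.835

38.83 orders per year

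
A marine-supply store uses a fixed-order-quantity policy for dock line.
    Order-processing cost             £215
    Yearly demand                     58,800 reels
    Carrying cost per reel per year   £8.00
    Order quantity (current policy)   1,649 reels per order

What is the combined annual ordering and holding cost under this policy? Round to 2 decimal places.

Annual ordering cost = (D/Q)·S = (58,800/1,649) × 215 = £7,666.46
Annual holding cost  = (Q/2)·H = (1,649/2) × 8 = £6,596.00
Total = £7,666.46 + £6,596.00 = £14,262.46

£14,262.46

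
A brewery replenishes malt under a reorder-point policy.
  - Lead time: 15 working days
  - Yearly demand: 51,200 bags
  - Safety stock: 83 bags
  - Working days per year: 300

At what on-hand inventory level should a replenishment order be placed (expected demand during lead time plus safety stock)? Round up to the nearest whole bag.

2,643 bags

Daily demand d = 51,200 / 300 = 170.667 bags/day
Demand during lead time = 170.667 × 15 = 2,560.00
Reorder point = 2,560.00 + 83 = 2,643.00 → round up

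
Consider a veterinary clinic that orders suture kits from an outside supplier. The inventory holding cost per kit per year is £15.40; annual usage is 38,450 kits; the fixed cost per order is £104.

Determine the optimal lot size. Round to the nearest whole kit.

721 kits

Q* = √(2·D·S / H) = √(2·38,450·104 / 15.4) = √519,324.7 ≈ 720.64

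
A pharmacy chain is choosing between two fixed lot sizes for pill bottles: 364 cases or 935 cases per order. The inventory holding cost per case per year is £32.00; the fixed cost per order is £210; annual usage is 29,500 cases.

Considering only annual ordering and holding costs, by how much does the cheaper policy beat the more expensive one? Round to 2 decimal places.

£1,257.56

TC(Q) = (D/Q)S + (Q/2)H
TC(364) = (29,500/364)×210 + (364/2)×32 = £22,843.23
TC(935) = (29,500/935)×210 + (935/2)×32 = £21,585.67
|ΔTC| = |£22,843.23 − £21,585.67| = £1,257.56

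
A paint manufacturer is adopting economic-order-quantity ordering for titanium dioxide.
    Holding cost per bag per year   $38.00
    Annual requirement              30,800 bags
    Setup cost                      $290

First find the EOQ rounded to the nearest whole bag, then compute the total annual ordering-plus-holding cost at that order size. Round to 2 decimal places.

Optimal lot size Q* = (2 × 30,800 × $290 / $38)^½ ≈ 685.64 → Q = 686 bags
Annual ordering cost = (D/Q)·S = (30,800/686) × 290 = $13,020.41
Annual holding cost  = (Q/2)·H = (686/2) × 38 = $13,034.00
Total = $13,020.41 + $13,034.00 = $26,054.41

$26,054.41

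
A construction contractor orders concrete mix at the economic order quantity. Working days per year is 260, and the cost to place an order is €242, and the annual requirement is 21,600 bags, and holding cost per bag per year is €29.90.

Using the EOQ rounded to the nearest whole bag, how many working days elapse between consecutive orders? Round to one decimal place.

7.1 days

Q* = √(2·D·S / H) = √(2·21,600·242 / 29.9) = √349,645.5 ≈ 591.31 → Q = 591 bags
Days between orders = 260 / (D/Q) = 260 / 36.548 ≈ 7.114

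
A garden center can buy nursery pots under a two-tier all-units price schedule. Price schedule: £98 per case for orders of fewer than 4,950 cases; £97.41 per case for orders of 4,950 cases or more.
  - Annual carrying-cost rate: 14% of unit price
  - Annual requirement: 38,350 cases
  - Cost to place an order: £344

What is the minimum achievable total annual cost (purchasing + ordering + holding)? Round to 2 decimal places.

£3,772,091.20

H₁ = 14%×£98 = £13.7200;  H₂ = 14%×£97.41 = £13.6374
EOQ₁ = √(2×38,350×344/13.7200) = 1,386.76  (< 4,950, feasible at tier 1)
EOQ₂ = √(2×38,350×344/13.6374) = 1,390.95  (< 4,950 → use Q = 4,950 at tier-2 price)
TC(tier 1 (EOQ₁), Q≈1,386.8) = £3,777,326.28
TC(tier 2, Q≈4,950.0) = £3,772,091.20
Minimum at tier 2: £3,772,091.20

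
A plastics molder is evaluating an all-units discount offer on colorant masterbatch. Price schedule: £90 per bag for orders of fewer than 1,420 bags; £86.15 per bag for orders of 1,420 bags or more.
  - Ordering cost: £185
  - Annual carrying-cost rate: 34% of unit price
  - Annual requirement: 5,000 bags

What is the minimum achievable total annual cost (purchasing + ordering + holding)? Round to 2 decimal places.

£452,198.02

H₁ = 34%×£90 = £30.6000;  H₂ = 34%×£86.15 = £29.2910
EOQ₁ = √(2×5,000×185/30.6000) = 245.88  (< 1,420, feasible at tier 1)
EOQ₂ = √(2×5,000×185/29.2910) = 251.32  (< 1,420 → use Q = 1,420 at tier-2 price)
TC(tier 1 (EOQ₁), Q≈245.9) = £457,523.96
TC(tier 2, Q≈1,420.0) = £452,198.02
Minimum at tier 2: £452,198.02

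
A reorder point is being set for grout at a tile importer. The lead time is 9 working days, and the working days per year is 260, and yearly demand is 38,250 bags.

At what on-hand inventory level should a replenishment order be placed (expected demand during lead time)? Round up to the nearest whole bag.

1,325 bags

Daily demand d = 38,250 / 260 = 147.115 bags/day
Demand during lead time = 147.115 × 9 = 1,324.04
Reorder point = 1,324.04 → round up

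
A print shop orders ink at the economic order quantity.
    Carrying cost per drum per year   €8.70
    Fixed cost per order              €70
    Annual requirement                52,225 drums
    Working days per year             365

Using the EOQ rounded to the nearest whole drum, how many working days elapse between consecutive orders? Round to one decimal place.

2DS/H = 2·52,225·70/8.7 = 840,402.30
EOQ = √840,402.30 ≈ 916.73 → Q = 917 drums
Cycle time = (working days × Q)/D = (365 × 917) / 52,225 = 6.409 days

6.4 days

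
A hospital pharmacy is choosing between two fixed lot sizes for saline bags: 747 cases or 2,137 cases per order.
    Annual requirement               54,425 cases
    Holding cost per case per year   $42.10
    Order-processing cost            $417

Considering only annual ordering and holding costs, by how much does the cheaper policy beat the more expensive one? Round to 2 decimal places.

$9,497.81

TC(Q) = (D/Q)S + (Q/2)H
TC(747) = (54,425/747)×417 + (747/2)×42.1 = $46,106.18
TC(2,137) = (54,425/2,137)×417 + (2,137/2)×42.1 = $55,603.98
Lots of 747 are cheaper by $9,497.81.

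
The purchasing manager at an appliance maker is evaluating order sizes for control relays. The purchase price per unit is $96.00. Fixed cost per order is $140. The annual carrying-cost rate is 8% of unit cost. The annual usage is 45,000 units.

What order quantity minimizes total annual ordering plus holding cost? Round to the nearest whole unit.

1,281 units

Carrying cost H = $96 × 8% = $7.6800/unit/yr
Optimal lot size Q* = (2 × 45,000 × $140 / $7.68)^½ ≈ 1,280.87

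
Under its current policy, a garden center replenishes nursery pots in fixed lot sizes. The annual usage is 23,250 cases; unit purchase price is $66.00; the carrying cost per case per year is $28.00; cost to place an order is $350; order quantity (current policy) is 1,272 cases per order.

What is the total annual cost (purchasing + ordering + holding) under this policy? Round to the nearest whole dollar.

Orders/yr = 23,250/1,272 = 18.278; ordering cost = 18.278 × $350 = $6,397.41
Average inventory = 1,272/2 = 636; holding cost = 636 × $28 = $17,808.00
Purchase cost = D·C = 23,250 × 66 = $1,534,500.00
Total = $6,397.41 + $17,808.00 + $1,534,500.00 = $1,558,705.41

$1,558,705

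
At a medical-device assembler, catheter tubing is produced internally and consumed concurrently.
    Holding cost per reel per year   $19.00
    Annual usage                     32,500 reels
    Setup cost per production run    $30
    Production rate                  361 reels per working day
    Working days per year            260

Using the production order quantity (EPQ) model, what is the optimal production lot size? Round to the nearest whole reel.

Daily demand d = 32,500/260 = 125.000; p = 361; 1 − d/p = 0.65374
EPQ = √(2DS / (H(1 − d/p)))
    = √(2 × 32,500 × 30 / (19 × 0.65374)) ≈ 396.22

396 reels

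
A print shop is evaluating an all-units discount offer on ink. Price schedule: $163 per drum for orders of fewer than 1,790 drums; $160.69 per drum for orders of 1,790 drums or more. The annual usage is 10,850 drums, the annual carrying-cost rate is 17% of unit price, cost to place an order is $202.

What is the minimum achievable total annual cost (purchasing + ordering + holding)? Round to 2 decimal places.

H₁ = 17%×$163 = $27.7100;  H₂ = 17%×$160.69 = $27.3173
EOQ₁ = √(2×10,850×202/27.7100) = 397.73  (< 1,790, feasible at tier 1)
EOQ₂ = √(2×10,850×202/27.3173) = 400.58  (< 1,790 → use Q = 1,790 at tier-2 price)
TC(tier 1 (EOQ₁), Q≈397.7) = $1,779,571.07
TC(tier 2, Q≈1,790.0) = $1,769,159.90
Minimum at tier 2: $1,769,159.90

$1,769,159.90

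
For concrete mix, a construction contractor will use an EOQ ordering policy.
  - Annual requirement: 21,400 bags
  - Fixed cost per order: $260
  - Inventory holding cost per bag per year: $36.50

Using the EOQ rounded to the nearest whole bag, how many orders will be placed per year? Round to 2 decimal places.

38.77 orders per year

Optimal lot size Q* = (2 × 21,400 × $260 / $36.5)^½ ≈ 552.16 → Q = 552
Orders per year = D/Q = 21,400 / 552 = 38.768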